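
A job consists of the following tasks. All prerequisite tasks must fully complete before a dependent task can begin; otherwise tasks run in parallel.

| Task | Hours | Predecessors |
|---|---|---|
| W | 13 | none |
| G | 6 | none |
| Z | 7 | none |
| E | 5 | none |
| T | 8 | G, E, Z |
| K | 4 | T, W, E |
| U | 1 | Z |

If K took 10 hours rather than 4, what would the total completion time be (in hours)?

25

The binding path is Z→T→K = 7+8+4 = 19; finish at 19 hours.
Since K is critical, the +6 change carries straight to that chain (now 25 hours).
That remains the longest chain; total 25 hours.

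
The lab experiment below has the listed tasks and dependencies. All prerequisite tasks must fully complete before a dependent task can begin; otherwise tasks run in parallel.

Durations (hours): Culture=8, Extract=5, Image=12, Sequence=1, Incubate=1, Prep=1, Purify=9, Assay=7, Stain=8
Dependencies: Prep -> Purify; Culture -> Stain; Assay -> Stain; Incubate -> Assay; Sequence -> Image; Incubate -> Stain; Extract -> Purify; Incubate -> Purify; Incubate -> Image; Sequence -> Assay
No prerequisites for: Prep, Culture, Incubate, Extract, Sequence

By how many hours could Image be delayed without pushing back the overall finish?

3

Culture→Stain = 8+8 = 16 sets the makespan at 16 hours.
Image finishes as early as 13 and must finish by 16.
Float = 16 − 13 = 3.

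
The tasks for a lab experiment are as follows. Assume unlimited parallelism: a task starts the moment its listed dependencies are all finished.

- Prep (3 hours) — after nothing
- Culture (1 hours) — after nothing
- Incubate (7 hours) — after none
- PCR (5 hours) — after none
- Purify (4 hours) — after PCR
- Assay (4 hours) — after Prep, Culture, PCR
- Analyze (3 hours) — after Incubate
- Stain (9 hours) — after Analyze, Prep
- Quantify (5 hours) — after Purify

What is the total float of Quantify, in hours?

5

The longest chain is Incubate→Analyze→Stain = 7+3+9 = 19; overall finish 19 hours.
Longest path through Quantify: 14 hours (earliest finish 14, latest finish 19).
Slack of Quantify = 14 − 9 = 5 hours.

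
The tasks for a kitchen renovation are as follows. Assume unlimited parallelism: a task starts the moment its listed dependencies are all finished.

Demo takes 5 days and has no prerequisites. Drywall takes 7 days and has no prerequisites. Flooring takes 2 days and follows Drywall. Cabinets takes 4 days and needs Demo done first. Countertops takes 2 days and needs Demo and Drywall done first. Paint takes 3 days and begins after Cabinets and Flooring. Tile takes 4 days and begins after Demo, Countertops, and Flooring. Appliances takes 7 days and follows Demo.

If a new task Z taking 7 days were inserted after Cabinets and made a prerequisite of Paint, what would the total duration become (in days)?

19

Originally the schedule takes 13 days.
With Z inserted, Paint now waits for max(Cabinets, Flooring, Z).
New critical path: Demo→Cabinets→Z→Paint = 5+4+7+3 = 19 ⇒ 19 days.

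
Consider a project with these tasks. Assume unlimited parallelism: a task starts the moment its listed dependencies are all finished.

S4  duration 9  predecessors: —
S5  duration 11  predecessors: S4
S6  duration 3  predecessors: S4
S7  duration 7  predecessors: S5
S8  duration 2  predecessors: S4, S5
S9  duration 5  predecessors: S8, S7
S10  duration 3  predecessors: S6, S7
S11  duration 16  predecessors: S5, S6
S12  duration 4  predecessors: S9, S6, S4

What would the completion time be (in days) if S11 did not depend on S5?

Before: longest chain S4→S5→S7→S9→S12 = 9+11+7+5+4 = 36, finish 36.
Without S5→S11, S11's earliest start moves from 20 to 12.
The longest chain is now S4→S5→S7→S9→S12 = 9+11+7+5+4 = 36, so the project takes 36 days.

36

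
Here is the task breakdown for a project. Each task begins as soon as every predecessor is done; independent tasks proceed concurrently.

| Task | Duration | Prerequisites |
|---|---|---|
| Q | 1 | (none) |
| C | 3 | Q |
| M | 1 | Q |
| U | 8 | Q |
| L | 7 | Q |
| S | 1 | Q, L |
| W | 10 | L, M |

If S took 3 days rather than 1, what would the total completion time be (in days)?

Actual critical path: Q→L→W = 1+7+10 = 18 ⇒ 18 days.
The longest path through S is only 9 days, so S has float 9.
That remains the longest chain; total 18 days.

18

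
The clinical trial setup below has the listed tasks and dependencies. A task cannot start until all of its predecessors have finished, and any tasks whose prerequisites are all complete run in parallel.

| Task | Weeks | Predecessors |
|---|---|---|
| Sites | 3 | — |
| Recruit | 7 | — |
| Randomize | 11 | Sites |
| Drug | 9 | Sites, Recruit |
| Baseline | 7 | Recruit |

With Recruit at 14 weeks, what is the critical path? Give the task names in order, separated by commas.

Recruit, Drug

As given, the longest chain is Recruit→Drug = 7+9 = 16, so the finish is 16 weeks.
Recruit lies on that path, so at 14 weeks the path becomes 23 weeks.
That remains the longest chain; total 23 weeks.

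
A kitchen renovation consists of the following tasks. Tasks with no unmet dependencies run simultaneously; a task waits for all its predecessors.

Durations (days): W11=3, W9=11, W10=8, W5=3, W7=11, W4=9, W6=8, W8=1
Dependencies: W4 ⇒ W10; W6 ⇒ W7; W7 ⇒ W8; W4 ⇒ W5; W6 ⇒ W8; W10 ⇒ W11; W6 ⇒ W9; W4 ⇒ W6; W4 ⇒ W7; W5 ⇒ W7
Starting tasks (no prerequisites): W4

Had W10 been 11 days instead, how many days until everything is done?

29

As given, the longest chain is W4→W6→W7→W8 = 9+8+11+1 = 29, so the finish is 29 days.
W10 is off the critical path — its longest chain is 20 days, giving 9 of slack.
That remains the longest chain; total 29 days.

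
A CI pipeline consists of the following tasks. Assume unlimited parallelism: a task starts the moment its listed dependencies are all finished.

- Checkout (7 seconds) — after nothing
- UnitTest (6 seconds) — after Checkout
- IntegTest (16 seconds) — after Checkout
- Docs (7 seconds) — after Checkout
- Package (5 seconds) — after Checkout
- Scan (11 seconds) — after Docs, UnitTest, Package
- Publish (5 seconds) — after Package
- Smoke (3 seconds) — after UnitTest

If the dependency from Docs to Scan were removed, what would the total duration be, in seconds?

With the dependency in place, Checkout→Docs→Scan = 7+7+11 = 25 sets the finish at 25 seconds.
Without Docs→Scan, Scan's earliest start moves from 14 to 13.
New critical path: Checkout→UnitTest→Scan = 7+6+11 = 24 ⇒ 24 seconds.

24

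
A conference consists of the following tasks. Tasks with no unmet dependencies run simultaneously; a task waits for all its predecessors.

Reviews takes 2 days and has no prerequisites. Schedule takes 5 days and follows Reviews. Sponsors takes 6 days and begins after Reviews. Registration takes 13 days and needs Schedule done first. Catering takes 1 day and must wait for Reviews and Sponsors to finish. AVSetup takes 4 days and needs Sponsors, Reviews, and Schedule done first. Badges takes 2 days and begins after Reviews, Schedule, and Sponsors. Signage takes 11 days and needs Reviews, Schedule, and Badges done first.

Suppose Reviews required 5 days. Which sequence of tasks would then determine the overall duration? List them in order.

Reviews, Sponsors, Badges, Signage

Baseline: Reviews→Sponsors→Badges→Signage = 2+6+2+11 = 21 → 21 days.
Since Reviews is critical, the +3 change carries straight to that chain (now 24 days).
No other chain overtakes it, so the finish is 24 days.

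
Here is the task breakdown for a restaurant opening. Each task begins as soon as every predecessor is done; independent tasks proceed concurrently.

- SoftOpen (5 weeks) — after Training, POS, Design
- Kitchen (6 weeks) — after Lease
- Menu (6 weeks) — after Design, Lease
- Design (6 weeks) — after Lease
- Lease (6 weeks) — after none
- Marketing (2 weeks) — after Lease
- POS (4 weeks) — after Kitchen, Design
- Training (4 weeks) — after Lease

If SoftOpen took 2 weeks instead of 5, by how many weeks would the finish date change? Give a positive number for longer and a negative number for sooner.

-3

Critical path before the change: Lease→Design→POS→SoftOpen = 6+6+4+5 = 21 giving 21 weeks.
SoftOpen lies on that path, so at 2 weeks the path becomes 18 weeks.
New critical path: Lease→Design→Menu = 6+6+6 = 18 ⇒ 18 weeks.
Change in finish: 18 − 21 = -3 weeks.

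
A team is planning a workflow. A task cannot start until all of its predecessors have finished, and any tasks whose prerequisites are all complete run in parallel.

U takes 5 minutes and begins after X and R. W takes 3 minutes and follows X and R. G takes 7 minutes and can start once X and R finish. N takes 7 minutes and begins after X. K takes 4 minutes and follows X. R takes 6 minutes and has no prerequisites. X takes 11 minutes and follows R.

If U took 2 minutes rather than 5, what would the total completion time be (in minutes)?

Baseline: R→X→N = 6+11+7 = 24 → 24 minutes.
U has 2 minutes of float (longest path through it is 22).
No other chain overtakes it, so the finish is 24 minutes.

24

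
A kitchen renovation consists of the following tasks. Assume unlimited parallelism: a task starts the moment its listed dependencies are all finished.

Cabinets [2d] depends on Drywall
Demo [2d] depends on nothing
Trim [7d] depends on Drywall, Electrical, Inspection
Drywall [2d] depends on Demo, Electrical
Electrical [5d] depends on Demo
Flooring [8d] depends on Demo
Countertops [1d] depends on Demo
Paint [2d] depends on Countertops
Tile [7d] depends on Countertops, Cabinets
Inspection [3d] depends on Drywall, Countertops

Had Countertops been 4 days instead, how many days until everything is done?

Actual critical path: Demo→Electrical→Drywall→Inspection→Trim = 2+5+2+3+7 = 19 ⇒ 19 days.
The longest path through Countertops is only 13 days, so Countertops has float 6.
The critical path is still Demo→Electrical→Drywall→Inspection→Trim; finish is now 19 days.

19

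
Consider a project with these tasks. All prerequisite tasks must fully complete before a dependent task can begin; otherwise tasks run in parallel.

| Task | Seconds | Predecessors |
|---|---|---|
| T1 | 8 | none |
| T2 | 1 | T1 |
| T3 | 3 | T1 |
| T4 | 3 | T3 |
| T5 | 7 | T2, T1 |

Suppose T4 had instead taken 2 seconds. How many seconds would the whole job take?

16

Critical path before the change: T1→T2→T5 = 8+1+7 = 16 giving 16 seconds.
T4 is off the critical path — its longest chain is 14 seconds, giving 2 of slack.
The critical path is still T1→T2→T5; finish is now 16 seconds.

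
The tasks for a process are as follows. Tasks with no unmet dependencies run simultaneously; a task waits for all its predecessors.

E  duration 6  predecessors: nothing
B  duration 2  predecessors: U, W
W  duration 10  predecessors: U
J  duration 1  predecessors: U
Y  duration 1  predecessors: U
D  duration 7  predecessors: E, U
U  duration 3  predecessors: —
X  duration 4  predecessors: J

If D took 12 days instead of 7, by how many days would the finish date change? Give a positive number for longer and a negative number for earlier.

Critical path before the change: U→W→B = 3+10+2 = 15 giving 15 days.
D has 2 days of float (longest path through it is 13).
The binding chain switches to E→D = 6+12 = 18; finish 18 days.
Change in finish: 18 − 15 = +3 days.

3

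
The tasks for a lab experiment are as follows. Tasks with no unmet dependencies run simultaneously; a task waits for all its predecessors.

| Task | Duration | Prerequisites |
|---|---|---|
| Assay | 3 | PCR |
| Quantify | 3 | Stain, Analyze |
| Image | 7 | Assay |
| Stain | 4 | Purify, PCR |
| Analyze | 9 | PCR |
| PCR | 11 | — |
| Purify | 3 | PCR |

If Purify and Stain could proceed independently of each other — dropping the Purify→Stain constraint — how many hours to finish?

With the dependency in place, PCR→Analyze→Quantify = 11+9+3 = 23 sets the finish at 23 hours.
Without Purify→Stain, Stain's earliest start moves from 14 to 11.
The longest chain is now PCR→Analyze→Quantify = 11+9+3 = 23, so the plan takes 23 hours.

23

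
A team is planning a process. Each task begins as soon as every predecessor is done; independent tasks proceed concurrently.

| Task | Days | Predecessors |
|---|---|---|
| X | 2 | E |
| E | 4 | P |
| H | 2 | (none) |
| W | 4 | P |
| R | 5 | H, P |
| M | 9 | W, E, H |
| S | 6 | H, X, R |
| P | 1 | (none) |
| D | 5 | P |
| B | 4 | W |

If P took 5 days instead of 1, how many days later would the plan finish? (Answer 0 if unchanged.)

4

Actual critical path: P→E→M = 1+4+9 = 14 ⇒ 14 days.
Since P is critical, the +4 change carries straight to that chain (now 18 days).
No other chain overtakes it, so the finish is 18 days.
Change in finish: 18 − 14 = +4 days.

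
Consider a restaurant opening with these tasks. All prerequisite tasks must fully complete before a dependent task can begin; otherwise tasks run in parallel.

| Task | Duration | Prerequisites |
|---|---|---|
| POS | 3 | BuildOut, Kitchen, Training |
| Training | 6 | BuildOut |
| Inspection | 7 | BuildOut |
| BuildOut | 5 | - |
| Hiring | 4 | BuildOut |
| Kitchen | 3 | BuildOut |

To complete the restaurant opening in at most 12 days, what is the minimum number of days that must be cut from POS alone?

2

Current finish: 14 days; target: 12.
POS is on every critical path, so each day cut from POS cuts the finish by one (this holds down to a finish of 12).
Need 14 − 12 = 2 days off POS → POS becomes 1 day, finish becomes 12.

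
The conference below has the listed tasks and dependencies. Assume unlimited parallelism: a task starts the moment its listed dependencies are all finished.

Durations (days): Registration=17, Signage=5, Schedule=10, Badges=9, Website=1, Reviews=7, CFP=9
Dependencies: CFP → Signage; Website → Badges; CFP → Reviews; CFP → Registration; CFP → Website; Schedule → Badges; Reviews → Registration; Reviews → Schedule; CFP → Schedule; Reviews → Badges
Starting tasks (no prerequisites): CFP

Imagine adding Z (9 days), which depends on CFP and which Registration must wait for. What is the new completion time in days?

35

Originally the job takes 35 days.
With Z inserted, Registration now waits for max(CFP, Reviews, Z).
New critical path: CFP→Z→Registration = 9+9+17 = 35 ⇒ 35 days.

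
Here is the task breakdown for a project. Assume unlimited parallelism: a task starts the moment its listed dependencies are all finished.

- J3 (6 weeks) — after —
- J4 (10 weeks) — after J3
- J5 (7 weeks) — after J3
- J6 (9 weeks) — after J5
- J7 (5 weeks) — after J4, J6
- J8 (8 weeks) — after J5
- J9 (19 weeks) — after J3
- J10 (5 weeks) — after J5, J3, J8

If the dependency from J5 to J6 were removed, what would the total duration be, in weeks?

With the dependency in place, J3→J5→J6→J7 = 6+7+9+5 = 27 sets the finish at 27 weeks.
Without J5→J6, J6's earliest start moves from 13 to 0.
After: J3→J5→J8→J10 = 6+7+8+5 = 26 → 26 weeks.

26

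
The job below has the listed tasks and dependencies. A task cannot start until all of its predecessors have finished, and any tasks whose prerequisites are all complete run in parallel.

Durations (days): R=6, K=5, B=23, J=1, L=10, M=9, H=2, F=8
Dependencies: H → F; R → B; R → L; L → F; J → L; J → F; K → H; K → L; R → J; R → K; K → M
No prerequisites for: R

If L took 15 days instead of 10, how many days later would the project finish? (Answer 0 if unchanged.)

As given, the longest chain is R→K→L→F = 6+5+10+8 = 29, so the finish is 29 days.
L is on the critical path; changing it to 15 makes that path 34 days.
No other chain overtakes it, so the finish is 34 days.
Change in finish: 34 − 29 = +5 days.

5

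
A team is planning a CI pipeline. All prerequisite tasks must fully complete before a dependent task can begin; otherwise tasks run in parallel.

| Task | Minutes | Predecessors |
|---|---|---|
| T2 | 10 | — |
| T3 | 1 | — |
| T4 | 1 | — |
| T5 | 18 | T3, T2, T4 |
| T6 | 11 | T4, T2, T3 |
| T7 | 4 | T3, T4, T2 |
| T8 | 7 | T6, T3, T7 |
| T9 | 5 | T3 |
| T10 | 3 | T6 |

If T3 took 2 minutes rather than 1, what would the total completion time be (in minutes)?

28

As given, the longest chain is T2→T5 = 10+18 = 28, so the finish is 28 minutes.
The longest path through T3 is only 19 minutes, so T3 has float 9.
That remains the longest chain; total 28 minutes.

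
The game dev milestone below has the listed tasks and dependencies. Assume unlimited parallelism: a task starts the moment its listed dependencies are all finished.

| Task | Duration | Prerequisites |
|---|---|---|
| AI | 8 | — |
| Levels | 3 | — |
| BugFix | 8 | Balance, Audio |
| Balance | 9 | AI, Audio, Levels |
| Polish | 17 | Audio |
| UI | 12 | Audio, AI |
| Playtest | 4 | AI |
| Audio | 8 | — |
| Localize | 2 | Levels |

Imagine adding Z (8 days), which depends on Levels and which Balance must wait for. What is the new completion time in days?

Originally the project takes 25 days.
With Z inserted, Balance now waits for max(AI, Audio, Levels, Z).
New critical path: Levels→Z→Balance→BugFix = 3+8+9+8 = 28 ⇒ 28 days.

28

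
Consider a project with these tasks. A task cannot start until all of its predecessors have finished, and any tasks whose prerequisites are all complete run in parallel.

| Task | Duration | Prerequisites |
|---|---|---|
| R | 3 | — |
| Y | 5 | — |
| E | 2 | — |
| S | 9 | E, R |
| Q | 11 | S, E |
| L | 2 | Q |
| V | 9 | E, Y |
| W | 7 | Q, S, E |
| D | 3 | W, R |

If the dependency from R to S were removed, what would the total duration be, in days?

32

With the dependency in place, R→S→Q→W→D = 3+9+11+7+3 = 33 sets the finish at 33 days.
Without R→S, S's earliest start moves from 3 to 2.
The longest chain is now E→S→Q→W→D = 2+9+11+7+3 = 32, so the schedule takes 32 days.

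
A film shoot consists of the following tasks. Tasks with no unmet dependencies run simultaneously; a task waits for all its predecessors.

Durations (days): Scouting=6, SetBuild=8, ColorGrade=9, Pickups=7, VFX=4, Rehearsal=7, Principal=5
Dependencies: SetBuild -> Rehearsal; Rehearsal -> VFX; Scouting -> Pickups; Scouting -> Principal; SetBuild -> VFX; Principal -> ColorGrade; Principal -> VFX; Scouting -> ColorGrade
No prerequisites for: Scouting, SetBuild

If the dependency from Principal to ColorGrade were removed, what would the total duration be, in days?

Before: longest chain Scouting→Principal→ColorGrade = 6+5+9 = 20, finish 20.
Without Principal→ColorGrade, ColorGrade's earliest start moves from 11 to 6.
New critical path: SetBuild→Rehearsal→VFX = 8+7+4 = 19 ⇒ 19 days.

19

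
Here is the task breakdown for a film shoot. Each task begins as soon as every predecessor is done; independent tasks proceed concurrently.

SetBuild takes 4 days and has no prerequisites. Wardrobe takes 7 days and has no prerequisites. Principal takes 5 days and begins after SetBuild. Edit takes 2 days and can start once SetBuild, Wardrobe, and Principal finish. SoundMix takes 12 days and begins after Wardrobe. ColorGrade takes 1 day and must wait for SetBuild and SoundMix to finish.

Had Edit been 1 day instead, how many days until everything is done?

20

The binding path is Wardrobe→SoundMix→ColorGrade = 7+12+1 = 20; finish at 20 days.
The longest path through Edit is only 11 days, so Edit has float 9.
The critical path is still Wardrobe→SoundMix→ColorGrade; finish is now 20 days.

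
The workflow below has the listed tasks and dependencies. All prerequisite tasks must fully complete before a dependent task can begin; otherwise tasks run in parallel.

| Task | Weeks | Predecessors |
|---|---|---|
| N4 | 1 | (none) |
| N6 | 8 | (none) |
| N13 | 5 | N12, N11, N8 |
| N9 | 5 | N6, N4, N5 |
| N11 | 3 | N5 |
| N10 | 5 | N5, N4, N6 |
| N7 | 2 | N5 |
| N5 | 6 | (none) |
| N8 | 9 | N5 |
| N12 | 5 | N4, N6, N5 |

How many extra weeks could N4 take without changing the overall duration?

The longest chain is N5→N8→N13 = 6+9+5 = 20; overall finish 20 weeks.
The longest chain containing N4 totals 11 weeks.
So N4 can slip 10 − 1 = 9 weeks.

9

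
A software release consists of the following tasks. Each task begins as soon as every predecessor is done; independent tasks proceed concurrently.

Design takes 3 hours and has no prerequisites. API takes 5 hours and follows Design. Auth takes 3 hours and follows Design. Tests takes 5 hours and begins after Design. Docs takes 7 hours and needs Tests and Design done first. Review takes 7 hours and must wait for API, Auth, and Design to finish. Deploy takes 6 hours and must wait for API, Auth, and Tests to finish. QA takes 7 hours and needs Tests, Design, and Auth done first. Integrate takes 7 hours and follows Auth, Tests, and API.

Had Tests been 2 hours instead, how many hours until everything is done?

15

The binding path is Design→Tests→Docs = 3+5+7 = 15; finish at 15 hours.
Tests lies on that path, so at 2 hours the path becomes 12 hours.
Now Design→API→Review = 3+5+7 = 15 is longest, so the finish becomes 15 hours.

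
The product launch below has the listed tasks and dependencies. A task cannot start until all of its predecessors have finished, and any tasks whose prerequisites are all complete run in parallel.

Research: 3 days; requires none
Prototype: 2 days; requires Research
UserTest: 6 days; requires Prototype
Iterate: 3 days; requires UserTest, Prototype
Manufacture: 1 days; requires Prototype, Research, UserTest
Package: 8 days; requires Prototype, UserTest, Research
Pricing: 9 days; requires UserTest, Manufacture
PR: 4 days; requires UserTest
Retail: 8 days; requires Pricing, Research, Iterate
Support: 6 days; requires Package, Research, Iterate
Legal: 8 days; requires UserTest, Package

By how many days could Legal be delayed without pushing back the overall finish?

2

Research→Prototype→UserTest→Manufacture→Pricing→Retail = 3+2+6+1+9+8 = 29 sets the makespan at 29 days.
The longest chain containing Legal totals 27 days.
Slack of Legal = 21 − 19 = 2 days.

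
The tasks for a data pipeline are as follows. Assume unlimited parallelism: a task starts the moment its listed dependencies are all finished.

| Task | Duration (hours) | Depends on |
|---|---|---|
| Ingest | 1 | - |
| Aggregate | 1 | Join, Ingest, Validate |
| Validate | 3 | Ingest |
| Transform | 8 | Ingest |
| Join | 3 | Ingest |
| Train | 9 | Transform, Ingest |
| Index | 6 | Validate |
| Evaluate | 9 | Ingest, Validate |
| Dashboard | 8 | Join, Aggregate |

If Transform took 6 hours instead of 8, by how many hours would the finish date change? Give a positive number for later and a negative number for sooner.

Actual critical path: Ingest→Transform→Train = 1+8+9 = 18 ⇒ 18 hours.
Since Transform is critical, the -2 change carries straight to that chain (now 16 hours).
No other chain overtakes it, so the finish is 16 hours.
Change in finish: 16 − 18 = -2 hours.

-2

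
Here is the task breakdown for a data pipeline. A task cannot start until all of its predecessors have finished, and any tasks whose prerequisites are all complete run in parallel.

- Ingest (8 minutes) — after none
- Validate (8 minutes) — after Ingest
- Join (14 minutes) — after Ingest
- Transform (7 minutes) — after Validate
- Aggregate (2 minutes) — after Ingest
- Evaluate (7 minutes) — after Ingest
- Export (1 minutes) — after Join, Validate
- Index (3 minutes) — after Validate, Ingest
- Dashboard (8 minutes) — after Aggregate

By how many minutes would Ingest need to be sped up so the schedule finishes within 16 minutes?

7

Current finish: 23 minutes; target: 16.
Ingest is on every critical path, so each minute cut from Ingest cuts the finish by one (this holds down to a finish of 16).
Need 23 − 16 = 7 minutes off Ingest → Ingest becomes 1 minute, finish becomes 16.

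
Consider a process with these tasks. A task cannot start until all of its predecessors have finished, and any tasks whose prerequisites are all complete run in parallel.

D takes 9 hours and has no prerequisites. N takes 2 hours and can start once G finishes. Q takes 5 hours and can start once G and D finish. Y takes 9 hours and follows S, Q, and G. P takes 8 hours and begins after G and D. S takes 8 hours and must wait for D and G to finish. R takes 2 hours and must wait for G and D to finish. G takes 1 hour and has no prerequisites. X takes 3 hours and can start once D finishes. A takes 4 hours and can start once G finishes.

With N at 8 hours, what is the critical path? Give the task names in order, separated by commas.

D, S, Y

Baseline: D→S→Y = 9+8+9 = 26 → 26 hours.
The longest path through N is only 3 hours, so N has float 23.
No other chain overtakes it, so the finish is 26 hours.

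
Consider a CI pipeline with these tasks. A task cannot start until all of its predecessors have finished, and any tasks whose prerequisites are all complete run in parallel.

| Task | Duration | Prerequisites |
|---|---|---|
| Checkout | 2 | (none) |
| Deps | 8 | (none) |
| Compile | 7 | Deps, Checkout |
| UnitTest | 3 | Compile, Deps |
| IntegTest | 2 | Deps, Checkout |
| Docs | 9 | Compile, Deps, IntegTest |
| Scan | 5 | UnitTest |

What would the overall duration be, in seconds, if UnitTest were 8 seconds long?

28

Baseline: Deps→Compile→Docs = 8+7+9 = 24 → 24 seconds.
The longest path through UnitTest is only 23 seconds, so UnitTest has float 1.
Now Deps→Compile→UnitTest→Scan = 8+7+8+5 = 28 is longest, so the finish becomes 28 seconds.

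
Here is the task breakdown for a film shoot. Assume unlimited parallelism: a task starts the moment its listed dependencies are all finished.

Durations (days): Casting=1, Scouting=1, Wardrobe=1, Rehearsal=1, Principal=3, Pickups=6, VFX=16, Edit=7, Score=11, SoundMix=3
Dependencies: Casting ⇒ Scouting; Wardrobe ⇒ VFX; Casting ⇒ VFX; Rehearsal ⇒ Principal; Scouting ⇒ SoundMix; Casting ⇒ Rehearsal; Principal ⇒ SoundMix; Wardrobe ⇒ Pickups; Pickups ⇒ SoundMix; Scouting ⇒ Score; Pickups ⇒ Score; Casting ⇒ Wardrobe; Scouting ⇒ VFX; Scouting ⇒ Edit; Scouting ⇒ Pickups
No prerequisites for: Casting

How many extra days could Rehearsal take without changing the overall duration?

11

Critical path: Casting→Scouting→Pickups→Score = 1+1+6+11 = 19, so the finish is 19 days.
Rehearsal finishes as early as 2 and must finish by 13.
Slack of Rehearsal = 12 − 1 = 11 days.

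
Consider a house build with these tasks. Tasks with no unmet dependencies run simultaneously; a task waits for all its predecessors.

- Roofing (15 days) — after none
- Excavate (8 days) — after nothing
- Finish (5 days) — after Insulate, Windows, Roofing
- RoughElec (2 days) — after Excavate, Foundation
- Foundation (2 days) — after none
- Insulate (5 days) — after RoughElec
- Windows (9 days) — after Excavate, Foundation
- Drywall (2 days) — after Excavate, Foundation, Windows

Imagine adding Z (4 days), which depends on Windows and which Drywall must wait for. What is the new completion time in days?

23

Originally the schedule takes 22 days.
With Z inserted, Drywall now waits for max(Excavate, Foundation, Windows, Z).
New critical path: Excavate→Windows→Z→Drywall = 8+9+4+2 = 23 ⇒ 23 days.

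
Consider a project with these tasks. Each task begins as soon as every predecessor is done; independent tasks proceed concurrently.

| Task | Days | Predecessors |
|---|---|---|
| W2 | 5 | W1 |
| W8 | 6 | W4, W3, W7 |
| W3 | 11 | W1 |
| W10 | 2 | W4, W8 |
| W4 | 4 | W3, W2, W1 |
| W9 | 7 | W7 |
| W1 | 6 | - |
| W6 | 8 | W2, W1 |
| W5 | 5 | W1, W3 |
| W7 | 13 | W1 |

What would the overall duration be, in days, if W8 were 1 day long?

26

The binding path is W1→W3→W4→W8→W10 = 6+11+4+6+2 = 29; finish at 29 days.
W8 lies on that path, so at 1 day the path becomes 24 days.
The binding chain switches to W1→W7→W9 = 6+13+7 = 26; finish 26 days.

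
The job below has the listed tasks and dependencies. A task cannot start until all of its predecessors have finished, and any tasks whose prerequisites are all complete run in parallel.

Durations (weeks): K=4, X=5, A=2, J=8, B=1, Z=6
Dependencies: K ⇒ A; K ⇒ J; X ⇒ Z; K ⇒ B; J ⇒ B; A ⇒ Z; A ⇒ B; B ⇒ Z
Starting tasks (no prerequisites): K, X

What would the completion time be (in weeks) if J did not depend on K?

Original critical path: K→J→B→Z = 4+8+1+6 = 19 ⇒ 19 weeks.
Without K→J, J's earliest start moves from 4 to 0.
New critical path: J→B→Z = 8+1+6 = 15 ⇒ 15 weeks.

15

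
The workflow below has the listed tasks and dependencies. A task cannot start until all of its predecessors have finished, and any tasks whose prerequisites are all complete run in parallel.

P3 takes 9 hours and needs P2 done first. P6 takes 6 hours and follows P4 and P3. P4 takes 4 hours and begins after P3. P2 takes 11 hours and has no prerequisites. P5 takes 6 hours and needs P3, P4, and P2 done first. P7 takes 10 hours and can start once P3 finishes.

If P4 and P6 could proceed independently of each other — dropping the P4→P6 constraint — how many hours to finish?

30

With the dependency in place, P2→P3→P4→P5 = 11+9+4+6 = 30 sets the finish at 30 hours.
Without P4→P6, P6's earliest start moves from 24 to 20.
The longest chain is now P2→P3→P4→P5 = 11+9+4+6 = 30, so the plan takes 30 hours.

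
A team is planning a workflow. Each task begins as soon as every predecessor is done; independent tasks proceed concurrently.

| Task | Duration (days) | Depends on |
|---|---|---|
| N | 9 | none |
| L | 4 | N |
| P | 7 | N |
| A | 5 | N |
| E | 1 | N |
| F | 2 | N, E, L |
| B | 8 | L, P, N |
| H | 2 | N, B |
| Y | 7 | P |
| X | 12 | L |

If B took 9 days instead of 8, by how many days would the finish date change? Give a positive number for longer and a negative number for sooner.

Actual critical path: N→P→B→H = 9+7+8+2 = 26 ⇒ 26 days.
B lies on that path, so at 9 days the path becomes 27 days.
That remains the longest chain; total 27 days.
Change in finish: 27 − 26 = +1 days.

1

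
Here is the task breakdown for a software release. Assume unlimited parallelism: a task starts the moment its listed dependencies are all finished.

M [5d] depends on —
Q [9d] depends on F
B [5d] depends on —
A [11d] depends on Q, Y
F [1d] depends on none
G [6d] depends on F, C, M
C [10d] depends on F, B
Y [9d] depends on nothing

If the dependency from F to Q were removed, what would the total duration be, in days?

With the dependency in place, B→C→G = 5+10+6 = 21 sets the finish at 21 days.
Without F→Q, Q's earliest start moves from 1 to 0.
After: B→C→G = 5+10+6 = 21 → 21 days.

21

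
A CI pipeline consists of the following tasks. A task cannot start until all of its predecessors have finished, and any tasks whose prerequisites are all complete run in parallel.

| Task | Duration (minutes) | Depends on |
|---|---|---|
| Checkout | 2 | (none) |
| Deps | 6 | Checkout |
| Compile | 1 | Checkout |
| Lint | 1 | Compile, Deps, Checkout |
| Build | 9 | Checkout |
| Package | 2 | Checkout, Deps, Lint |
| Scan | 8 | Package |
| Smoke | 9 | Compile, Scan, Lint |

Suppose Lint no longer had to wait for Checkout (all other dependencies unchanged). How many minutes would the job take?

28

Original critical path: Checkout→Deps→Lint→Package→Scan→Smoke = 2+6+1+2+8+9 = 28 ⇒ 28 minutes.
Dropping Checkout→Lint doesn't change Lint's earliest start (8); another predecessor still binds.
New critical path: Checkout→Deps→Lint→Package→Scan→Smoke = 2+6+1+2+8+9 = 28 ⇒ 28 minutes.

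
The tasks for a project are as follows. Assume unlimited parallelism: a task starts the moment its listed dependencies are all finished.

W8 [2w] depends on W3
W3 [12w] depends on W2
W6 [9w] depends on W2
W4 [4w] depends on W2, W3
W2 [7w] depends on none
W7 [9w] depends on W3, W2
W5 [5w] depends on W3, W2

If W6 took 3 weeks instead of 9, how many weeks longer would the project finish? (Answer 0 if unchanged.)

As given, the longest chain is W2→W3→W7 = 7+12+9 = 28, so the finish is 28 weeks.
W6 is off the critical path — its longest chain is 16 weeks, giving 12 of slack.
No other chain overtakes it, so the finish is 28 weeks.
Change in finish: 28 − 28 = +0 weeks.

0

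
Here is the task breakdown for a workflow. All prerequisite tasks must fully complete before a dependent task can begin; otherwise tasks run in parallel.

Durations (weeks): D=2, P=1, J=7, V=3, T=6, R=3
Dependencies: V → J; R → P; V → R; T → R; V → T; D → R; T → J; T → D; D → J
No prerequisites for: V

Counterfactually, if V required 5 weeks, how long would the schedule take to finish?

20

Actual critical path: V→T→D→J = 3+6+2+7 = 18 ⇒ 18 weeks.
Since V is critical, the +2 change carries straight to that chain (now 20 weeks).
That remains the longest chain; total 20 weeks.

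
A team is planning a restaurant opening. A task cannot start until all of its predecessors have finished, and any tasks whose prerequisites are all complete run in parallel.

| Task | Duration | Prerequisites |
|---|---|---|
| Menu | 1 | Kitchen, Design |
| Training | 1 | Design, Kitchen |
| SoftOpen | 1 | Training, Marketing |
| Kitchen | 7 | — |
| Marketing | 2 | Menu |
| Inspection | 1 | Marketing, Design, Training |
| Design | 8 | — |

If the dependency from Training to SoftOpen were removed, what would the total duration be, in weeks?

Before: longest chain Design→Menu→Marketing→SoftOpen = 8+1+2+1 = 12, finish 12.
Dropping Training→SoftOpen doesn't change SoftOpen's earliest start (11); another predecessor still binds.
New critical path: Design→Menu→Marketing→SoftOpen = 8+1+2+1 = 12 ⇒ 12 weeks.

12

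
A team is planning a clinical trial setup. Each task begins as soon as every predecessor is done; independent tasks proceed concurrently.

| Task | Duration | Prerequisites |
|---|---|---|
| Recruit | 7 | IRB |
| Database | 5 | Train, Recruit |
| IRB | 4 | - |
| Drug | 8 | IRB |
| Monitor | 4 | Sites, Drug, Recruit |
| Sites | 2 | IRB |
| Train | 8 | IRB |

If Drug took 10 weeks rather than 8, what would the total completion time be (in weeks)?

Baseline: IRB→Train→Database = 4+8+5 = 17 → 17 weeks.
The longest path through Drug is only 16 weeks, so Drug has float 1.
New critical path: IRB→Drug→Monitor = 4+10+4 = 18 ⇒ 18 weeks.

18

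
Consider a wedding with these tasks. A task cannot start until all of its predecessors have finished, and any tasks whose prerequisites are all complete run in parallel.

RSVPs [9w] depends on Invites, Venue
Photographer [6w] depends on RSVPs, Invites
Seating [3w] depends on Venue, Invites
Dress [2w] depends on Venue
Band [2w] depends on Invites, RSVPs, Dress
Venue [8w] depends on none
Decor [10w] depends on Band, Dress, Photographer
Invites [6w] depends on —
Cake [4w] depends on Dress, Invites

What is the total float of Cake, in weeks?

Critical path: Venue→RSVPs→Photographer→Decor = 8+9+6+10 = 33, so the finish is 33 weeks.
Longest path through Cake: 14 weeks (earliest finish 14, latest finish 33).
So Cake can slip 33 − 14 = 19 weeks.

19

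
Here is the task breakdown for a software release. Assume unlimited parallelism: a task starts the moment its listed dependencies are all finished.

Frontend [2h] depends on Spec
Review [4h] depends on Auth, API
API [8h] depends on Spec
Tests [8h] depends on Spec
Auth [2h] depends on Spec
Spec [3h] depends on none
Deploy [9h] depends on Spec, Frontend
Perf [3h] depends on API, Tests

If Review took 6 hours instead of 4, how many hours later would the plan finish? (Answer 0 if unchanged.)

Critical path before the change: Spec→API→Review = 3+8+4 = 15 giving 15 hours.
Review is on the critical path; changing it to 6 makes that path 17 hours.
No other chain overtakes it, so the finish is 17 hours.
Change in finish: 17 − 15 = +2 hours.

2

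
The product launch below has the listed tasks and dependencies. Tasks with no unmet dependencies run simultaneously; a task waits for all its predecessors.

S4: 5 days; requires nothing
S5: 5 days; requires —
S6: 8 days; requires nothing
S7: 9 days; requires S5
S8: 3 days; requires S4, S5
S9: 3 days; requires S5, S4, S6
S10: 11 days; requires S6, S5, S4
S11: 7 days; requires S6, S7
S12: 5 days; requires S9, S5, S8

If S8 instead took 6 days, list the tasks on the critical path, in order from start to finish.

S5, S7, S11

As given, the longest chain is S5→S7→S11 = 5+9+7 = 21, so the finish is 21 days.
The longest path through S8 is only 13 days, so S8 has float 8.
No other chain overtakes it, so the finish is 21 days.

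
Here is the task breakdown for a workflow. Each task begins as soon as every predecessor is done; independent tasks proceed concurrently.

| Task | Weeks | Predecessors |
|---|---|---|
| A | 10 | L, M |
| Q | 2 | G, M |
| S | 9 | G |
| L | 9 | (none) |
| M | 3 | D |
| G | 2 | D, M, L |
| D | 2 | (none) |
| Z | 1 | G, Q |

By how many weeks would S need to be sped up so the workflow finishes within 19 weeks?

1

Current finish: 20 weeks; target: 19.
S is on every critical path, so each week cut from S cuts the finish by one (this holds down to a finish of 19).
Need 20 − 19 = 1 week off S → S becomes 8 weeks, finish becomes 19.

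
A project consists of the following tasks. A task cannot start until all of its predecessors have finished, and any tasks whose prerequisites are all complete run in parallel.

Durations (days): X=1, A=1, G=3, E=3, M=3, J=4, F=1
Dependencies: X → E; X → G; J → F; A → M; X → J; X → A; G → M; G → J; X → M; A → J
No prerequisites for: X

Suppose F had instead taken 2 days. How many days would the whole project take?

10

As given, the longest chain is X→G→J→F = 1+3+4+1 = 9, so the finish is 9 days.
F lies on that path, so at 2 days the path becomes 10 days.
That remains the longest chain; total 10 days.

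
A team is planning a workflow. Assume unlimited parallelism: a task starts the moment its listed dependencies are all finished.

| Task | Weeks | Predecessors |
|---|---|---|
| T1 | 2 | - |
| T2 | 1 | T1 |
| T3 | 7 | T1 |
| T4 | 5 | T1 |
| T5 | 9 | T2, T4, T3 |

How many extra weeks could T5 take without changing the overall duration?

T1→T3→T5 = 2+7+9 = 18 sets the makespan at 18 weeks.
T5 finishes as early as 18 and must finish by 18.
Slack of T5 = 9 − 9 = 0 weeks.

0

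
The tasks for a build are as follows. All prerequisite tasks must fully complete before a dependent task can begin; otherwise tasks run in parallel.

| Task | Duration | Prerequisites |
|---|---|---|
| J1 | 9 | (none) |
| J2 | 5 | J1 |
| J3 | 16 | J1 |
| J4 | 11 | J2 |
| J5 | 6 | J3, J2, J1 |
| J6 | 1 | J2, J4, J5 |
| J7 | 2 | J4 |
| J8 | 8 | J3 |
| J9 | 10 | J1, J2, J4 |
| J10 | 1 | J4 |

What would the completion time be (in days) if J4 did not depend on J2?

Original critical path: J1→J2→J4→J9 = 9+5+11+10 = 35 ⇒ 35 days.
Without J2→J4, J4's earliest start moves from 14 to 0.
After: J1→J3→J8 = 9+16+8 = 33 → 33 days.

33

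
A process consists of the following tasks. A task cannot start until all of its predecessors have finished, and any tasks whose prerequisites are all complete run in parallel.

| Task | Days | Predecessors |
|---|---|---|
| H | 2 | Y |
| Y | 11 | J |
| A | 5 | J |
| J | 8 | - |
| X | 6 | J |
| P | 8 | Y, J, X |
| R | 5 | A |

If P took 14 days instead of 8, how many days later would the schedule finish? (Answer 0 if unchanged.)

6

The binding path is J→Y→P = 8+11+8 = 27; finish at 27 days.
P lies on that path, so at 14 days the path becomes 33 days.
No other chain overtakes it, so the finish is 33 days.
Change in finish: 33 − 27 = +6 days.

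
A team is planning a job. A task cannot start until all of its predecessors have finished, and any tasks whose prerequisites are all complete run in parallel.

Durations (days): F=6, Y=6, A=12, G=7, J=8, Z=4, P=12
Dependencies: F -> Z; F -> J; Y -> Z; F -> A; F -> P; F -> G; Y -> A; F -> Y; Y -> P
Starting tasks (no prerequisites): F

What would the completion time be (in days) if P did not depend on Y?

24

With the dependency in place, F→Y→A = 6+6+12 = 24 sets the finish at 24 days.
Without Y→P, P's earliest start moves from 12 to 6.
After: F→Y→A = 6+6+12 = 24 → 24 days.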